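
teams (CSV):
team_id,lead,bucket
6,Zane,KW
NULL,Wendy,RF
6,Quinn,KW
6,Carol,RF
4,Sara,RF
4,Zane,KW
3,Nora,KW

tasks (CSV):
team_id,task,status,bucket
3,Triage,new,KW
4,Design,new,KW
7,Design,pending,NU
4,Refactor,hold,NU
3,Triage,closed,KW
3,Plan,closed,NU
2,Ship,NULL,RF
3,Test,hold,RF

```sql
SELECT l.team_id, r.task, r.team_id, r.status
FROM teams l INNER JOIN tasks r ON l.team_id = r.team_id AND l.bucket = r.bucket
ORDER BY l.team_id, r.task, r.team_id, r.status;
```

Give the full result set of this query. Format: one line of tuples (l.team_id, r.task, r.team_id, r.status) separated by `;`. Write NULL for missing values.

(3, Triage, 3, closed); (3, Triage, 3, new); (4, Design, 4, new)

INNER JOIN keeps only pairs where the ON condition holds.
Matching on l.team_id = r.team_id AND l.bucket = r.bucket. A NULL in a compared column never satisfies the condition.
- l row (team_id=6, bucket=KW): no match → dropped.
- l row (team_id=NULL, bucket=RF): no match → dropped.
- l row (team_id=6, bucket=KW): no match → dropped.
- l row (team_id=6, bucket=RF): no match → dropped.
- l row (team_id=4, bucket=RF): no match → dropped.
- l row (team_id=4, bucket=KW): matches 1 r row(s) → 1 output row(s).
- l row (team_id=3, bucket=KW): matches 2 r row(s) → 2 output row(s).
After projecting and ordering:
l.team_id | r.task | r.team_id | r.status
3 | Triage | 3 | closed
3 | Triage | 3 | new
4 | Design | 4 | new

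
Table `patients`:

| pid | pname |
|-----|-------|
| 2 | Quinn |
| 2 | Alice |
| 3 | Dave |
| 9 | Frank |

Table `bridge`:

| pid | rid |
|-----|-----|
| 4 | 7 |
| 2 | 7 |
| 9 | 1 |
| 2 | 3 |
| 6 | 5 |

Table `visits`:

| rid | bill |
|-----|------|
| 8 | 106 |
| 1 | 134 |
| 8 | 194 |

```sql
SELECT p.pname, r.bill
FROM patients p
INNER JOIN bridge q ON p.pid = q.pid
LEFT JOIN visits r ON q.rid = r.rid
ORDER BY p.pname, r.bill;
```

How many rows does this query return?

5

Evaluate left to right. First `patients p INNER JOIN bridge q` on pid: 5 row(s).
Then LEFT JOIN `visits r` on rid: each of those 5 rows is kept; rows whose q.rid has no match in r get NULL for r's columns.
Result: 5 row(s).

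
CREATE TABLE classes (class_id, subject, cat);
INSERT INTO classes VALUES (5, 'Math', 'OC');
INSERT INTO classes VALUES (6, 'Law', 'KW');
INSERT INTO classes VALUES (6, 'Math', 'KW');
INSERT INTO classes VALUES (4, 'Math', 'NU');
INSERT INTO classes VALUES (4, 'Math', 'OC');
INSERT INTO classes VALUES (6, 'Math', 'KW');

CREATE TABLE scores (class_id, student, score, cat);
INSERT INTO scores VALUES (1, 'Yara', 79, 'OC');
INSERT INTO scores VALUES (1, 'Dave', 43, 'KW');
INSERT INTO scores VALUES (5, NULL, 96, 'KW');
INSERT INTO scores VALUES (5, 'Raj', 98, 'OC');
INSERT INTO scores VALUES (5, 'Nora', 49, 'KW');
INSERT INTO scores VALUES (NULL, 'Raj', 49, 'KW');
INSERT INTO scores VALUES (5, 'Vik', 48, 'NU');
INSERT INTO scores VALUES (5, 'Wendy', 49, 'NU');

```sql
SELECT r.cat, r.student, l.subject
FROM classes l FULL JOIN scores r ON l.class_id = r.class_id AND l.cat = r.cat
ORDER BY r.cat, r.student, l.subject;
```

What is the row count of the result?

FULL OUTER JOIN keeps every row from both sides; unmatched rows get NULL for the other side's columns.
Matching on l.class_id = r.class_id AND l.cat = r.cat. A NULL in a compared column never satisfies the condition.
Matched pairs: 1; unmatched l rows kept: 5; unmatched r rows kept: 7.
Total: 1 matched + 12 padded = 13 rows.

13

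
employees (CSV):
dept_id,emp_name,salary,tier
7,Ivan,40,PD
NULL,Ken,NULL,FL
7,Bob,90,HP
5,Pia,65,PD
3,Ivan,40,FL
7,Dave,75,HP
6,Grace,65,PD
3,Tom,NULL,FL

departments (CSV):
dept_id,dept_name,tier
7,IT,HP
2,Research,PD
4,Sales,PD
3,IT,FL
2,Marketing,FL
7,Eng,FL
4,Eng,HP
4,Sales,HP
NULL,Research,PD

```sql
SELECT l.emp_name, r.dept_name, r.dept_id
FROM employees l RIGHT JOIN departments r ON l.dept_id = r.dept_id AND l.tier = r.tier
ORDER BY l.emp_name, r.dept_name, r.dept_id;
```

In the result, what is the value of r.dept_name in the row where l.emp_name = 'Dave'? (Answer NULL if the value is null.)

IT

RIGHT JOIN keeps every row from `departments`; unmatched rows get NULL for `employees`'s columns.
Matching on l.dept_id = r.dept_id AND l.tier = r.tier. A NULL in a compared column never satisfies the condition.
- l row (dept_id=7, tier=PD): no match.
- l row (dept_id=NULL, tier=FL): no match.
- l row (dept_id=7, tier=HP): matches 1 r row(s) → 1 output row(s).
- l row (dept_id=5, tier=PD): no match.
- l row (dept_id=3, tier=FL): matches 1 r row(s) → 1 output row(s).
- l row (dept_id=7, tier=HP): matches 1 r row(s) → 1 output row(s).
- l row (dept_id=6, tier=PD): no match.
- l row (dept_id=3, tier=FL): matches 1 r row(s) → 1 output row(s).
- 7 r row(s) had no l match → kept, l columns NULL.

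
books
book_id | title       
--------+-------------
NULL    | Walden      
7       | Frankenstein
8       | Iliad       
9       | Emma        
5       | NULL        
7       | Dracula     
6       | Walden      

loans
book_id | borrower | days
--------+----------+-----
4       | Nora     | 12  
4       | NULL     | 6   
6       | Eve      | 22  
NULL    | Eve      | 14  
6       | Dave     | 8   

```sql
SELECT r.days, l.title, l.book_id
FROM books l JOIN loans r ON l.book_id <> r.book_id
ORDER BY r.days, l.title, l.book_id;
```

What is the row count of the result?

22

INNER JOIN keeps only pairs where the ON condition holds.
Matching on l.book_id <> r.book_id. A NULL in a compared column never satisfies the condition.
Matched pairs: 22.
Total: 22 rows.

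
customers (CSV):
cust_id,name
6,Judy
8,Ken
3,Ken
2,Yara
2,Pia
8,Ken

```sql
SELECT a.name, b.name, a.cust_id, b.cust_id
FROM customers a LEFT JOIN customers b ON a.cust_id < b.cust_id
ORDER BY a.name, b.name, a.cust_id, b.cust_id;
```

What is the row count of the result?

LEFT JOIN keeps every row from `customers a`; unmatched rows get NULL for `customers b`'s columns.
Matching on a.cust_id < b.cust_id.
- a (cust_id=6) pairs with 2 row(s) of b.
- a (cust_id=8) has no partner → padded with NULL.
- a (cust_id=3) pairs with 3 row(s) of b.
- a (cust_id=2) pairs with 4 row(s) of b.
- a (cust_id=2) pairs with 4 row(s) of b.
- a (cust_id=8) has no partner → padded with NULL.
Total: 13 matched + 2 padded = 15 rows.

15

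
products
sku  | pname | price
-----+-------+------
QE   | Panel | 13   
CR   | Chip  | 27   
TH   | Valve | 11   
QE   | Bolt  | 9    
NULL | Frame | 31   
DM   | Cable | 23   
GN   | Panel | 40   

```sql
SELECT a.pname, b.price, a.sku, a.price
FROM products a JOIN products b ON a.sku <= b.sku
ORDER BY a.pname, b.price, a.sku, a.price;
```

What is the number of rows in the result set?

INNER JOIN keeps only pairs where the ON condition holds.
Matching on a.sku <= b.sku. A NULL in a compared column never satisfies the condition.
Matched pairs: 22.
Total: 22 rows.

22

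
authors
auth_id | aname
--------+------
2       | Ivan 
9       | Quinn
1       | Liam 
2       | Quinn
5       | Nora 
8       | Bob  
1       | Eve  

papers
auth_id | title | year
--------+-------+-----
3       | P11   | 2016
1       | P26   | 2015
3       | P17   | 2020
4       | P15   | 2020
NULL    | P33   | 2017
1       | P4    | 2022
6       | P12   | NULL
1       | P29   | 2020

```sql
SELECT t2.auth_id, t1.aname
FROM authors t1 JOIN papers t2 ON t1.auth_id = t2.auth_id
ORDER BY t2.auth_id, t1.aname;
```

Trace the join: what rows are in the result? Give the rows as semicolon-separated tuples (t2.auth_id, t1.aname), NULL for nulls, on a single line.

(1, Eve); (1, Eve); (1, Eve); (1, Liam); (1, Liam); (1, Liam)

INNER JOIN keeps only pairs where the ON condition holds.
Matching on t1.auth_id = t2.auth_id. A NULL in a compared column never satisfies the condition.
- t1 row (auth_id=2): no match → dropped.
- t1 row (auth_id=9): no match → dropped.
- t1 row (auth_id=1): matches 3 t2 row(s) → 3 output row(s).
- t1 row (auth_id=2): no match → dropped.
- t1 row (auth_id=5): no match → dropped.
- t1 row (auth_id=8): no match → dropped.
- t1 row (auth_id=1): matches 3 t2 row(s) → 3 output row(s).
After projecting and ordering:
t2.auth_id | t1.aname
1 | Eve
1 | Eve
1 | Eve
1 | Liam
1 | Liam
1 | Liam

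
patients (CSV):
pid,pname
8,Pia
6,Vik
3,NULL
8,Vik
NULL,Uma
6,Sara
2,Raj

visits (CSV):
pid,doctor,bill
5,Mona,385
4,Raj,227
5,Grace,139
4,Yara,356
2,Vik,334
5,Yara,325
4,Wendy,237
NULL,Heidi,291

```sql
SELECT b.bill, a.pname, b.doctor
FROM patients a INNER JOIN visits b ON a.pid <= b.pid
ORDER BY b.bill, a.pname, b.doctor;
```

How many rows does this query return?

INNER JOIN keeps only pairs where the ON condition holds.
Matching on a.pid <= b.pid. A NULL in a compared column never satisfies the condition.
Matched pairs: 13.
Total: 13 rows.

13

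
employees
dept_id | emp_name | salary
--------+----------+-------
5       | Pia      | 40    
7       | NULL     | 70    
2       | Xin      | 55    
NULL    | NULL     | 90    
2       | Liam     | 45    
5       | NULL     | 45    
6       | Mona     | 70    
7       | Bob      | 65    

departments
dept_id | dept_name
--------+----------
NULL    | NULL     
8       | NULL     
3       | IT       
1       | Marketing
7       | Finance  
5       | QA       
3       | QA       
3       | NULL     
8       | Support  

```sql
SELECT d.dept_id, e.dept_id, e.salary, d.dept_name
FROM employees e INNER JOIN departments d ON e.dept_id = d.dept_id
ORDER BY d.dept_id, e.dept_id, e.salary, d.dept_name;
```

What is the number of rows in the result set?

INNER JOIN keeps only pairs where the ON condition holds.
Matching on e.dept_id = d.dept_id. A NULL in a compared column never satisfies the condition.
Matched pairs: 4.
Total: 4 rows.

4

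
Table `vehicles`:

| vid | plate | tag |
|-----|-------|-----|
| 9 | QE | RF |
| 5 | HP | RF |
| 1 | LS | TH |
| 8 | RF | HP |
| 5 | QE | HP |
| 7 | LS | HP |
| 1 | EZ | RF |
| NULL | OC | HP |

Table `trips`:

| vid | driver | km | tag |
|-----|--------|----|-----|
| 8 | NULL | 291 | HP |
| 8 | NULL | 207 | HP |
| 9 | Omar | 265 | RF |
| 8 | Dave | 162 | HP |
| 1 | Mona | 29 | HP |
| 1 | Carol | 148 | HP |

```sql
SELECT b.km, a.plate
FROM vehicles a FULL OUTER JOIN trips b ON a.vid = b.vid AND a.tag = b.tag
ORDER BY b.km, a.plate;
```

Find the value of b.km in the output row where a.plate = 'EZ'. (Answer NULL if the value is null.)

NULL

FULL OUTER JOIN keeps every row from both sides; unmatched rows get NULL for the other side's columns.
Matching on a.vid = b.vid AND a.tag = b.tag. A NULL in a compared column never satisfies the condition.
- a[0] vid=9, tag=RF → 1 match(es) in b → 1 row(s).
- a[1] vid=5, tag=RF → no match; kept with NULLs on the b side.
- a[2] vid=1, tag=TH → no match; kept with NULLs on the b side.
- a[3] vid=8, tag=HP → 3 match(es) in b → 3 row(s).
- a[4] vid=5, tag=HP → no match; kept with NULLs on the b side.
- a[5] vid=7, tag=HP → no match; kept with NULLs on the b side.
- a[6] vid=1, tag=RF → no match; kept with NULLs on the b side.
- a[7] vid=NULL, tag=HP → no match; kept with NULLs on the b side.
- plus 2 unmatched b row(s), each kept with NULL a columns.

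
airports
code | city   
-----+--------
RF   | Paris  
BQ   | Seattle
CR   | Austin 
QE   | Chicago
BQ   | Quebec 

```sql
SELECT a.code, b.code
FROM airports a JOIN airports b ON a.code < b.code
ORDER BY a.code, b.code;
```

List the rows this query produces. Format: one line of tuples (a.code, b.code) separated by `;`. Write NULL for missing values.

INNER JOIN keeps only pairs where the ON condition holds.
Matching on a.code < b.code.
- a row (code=RF): no match → dropped.
- a row (code=BQ): matches 3 b row(s) → 3 output row(s).
- a row (code=CR): matches 2 b row(s) → 2 output row(s).
- a row (code=QE): matches 1 b row(s) → 1 output row(s).
- a row (code=BQ): matches 3 b row(s) → 3 output row(s).
After projecting and ordering:
a.code | b.code
BQ | CR
BQ | CR
BQ | QE
BQ | QE
BQ | RF
BQ | RF
CR | QE
CR | RF
QE | RF

(BQ, CR); (BQ, CR); (BQ, QE); (BQ, QE); (BQ, RF); (BQ, RF); (CR, QE); (CR, RF); (QE, RF)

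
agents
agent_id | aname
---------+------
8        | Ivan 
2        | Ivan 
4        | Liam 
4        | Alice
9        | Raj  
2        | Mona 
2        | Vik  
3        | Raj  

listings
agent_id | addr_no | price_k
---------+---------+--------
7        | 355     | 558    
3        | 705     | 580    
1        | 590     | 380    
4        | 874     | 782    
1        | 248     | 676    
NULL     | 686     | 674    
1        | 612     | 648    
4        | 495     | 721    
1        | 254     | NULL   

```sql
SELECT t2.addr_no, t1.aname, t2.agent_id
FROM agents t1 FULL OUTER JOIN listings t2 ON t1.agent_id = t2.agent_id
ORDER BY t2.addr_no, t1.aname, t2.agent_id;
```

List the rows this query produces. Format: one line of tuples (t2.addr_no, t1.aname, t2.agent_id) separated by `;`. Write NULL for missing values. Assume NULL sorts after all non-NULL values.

FULL OUTER JOIN keeps every row from both sides; unmatched rows get NULL for the other side's columns.
Matching on t1.agent_id = t2.agent_id. A NULL in a compared column never satisfies the condition.
Matched pairs: 5; unmatched t1 rows kept: 5; unmatched t2 rows kept: 6.

(248, NULL, 1); (254, NULL, 1); (355, NULL, 7); (495, Alice, 4); (495, Liam, 4); (590, NULL, 1); (612, NULL, 1); (686, NULL, NULL); (705, Raj, 3); (874, Alice, 4); (874, Liam, 4); (NULL, Ivan, NULL); (NULL, Ivan, NULL); (NULL, Mona, NULL); (NULL, Raj, NULL); (NULL, Vik, NULL)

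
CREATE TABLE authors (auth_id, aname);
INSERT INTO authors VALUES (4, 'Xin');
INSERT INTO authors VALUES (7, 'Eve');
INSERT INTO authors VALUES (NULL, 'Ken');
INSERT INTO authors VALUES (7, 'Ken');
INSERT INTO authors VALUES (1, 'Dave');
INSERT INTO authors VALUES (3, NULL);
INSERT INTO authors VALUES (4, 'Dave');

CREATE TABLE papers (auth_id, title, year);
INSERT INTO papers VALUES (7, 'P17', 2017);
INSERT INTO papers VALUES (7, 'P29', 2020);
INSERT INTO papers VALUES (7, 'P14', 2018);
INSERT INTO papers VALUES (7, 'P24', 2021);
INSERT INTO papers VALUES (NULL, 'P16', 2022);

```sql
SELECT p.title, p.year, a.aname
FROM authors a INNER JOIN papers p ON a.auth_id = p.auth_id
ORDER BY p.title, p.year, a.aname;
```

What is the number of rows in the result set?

8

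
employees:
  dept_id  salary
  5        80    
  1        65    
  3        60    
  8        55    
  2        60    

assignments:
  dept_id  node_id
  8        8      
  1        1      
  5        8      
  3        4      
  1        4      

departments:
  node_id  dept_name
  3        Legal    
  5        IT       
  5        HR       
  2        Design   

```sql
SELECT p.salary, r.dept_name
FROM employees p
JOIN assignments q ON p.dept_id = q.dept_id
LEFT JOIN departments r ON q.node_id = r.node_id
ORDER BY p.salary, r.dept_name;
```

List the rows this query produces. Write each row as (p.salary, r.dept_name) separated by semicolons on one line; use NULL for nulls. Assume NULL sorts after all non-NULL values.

(55, NULL); (60, NULL); (65, NULL); (65, NULL); (80, NULL)

Joins associate left-to-right: employees INNER JOIN assignments on dept_id gives 5 intermediate row(s).
Then LEFT JOIN `departments r` on node_id: each of those 5 rows is kept; rows whose q.node_id has no match in r get NULL for r's columns.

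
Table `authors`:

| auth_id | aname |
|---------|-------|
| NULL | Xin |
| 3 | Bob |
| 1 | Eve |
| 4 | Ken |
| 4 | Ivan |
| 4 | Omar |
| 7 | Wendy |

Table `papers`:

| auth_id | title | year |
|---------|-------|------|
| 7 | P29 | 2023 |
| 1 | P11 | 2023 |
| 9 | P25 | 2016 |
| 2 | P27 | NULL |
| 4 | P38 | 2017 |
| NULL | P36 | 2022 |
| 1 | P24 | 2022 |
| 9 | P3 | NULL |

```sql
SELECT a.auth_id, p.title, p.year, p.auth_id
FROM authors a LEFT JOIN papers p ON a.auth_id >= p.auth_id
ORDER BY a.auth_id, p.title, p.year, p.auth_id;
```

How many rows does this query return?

23

LEFT JOIN keeps every row from `authors`; unmatched rows get NULL for `papers`'s columns.
Matching on a.auth_id >= p.auth_id. A NULL in a compared column never satisfies the condition.
- auth_id=NULL: no p row matches, row kept with p columns NULL.
- auth_id=3: 3 matching p row(s), so 3 row(s) emitted.
- auth_id=1: 2 matching p row(s), so 2 row(s) emitted.
- auth_id=4: 4 matching p row(s), so 4 row(s) emitted.
- auth_id=4: 4 matching p row(s), so 4 row(s) emitted.
- auth_id=4: 4 matching p row(s), so 4 row(s) emitted.
- auth_id=7: 5 matching p row(s), so 5 row(s) emitted.
Total: 22 matched + 1 padded = 23 rows.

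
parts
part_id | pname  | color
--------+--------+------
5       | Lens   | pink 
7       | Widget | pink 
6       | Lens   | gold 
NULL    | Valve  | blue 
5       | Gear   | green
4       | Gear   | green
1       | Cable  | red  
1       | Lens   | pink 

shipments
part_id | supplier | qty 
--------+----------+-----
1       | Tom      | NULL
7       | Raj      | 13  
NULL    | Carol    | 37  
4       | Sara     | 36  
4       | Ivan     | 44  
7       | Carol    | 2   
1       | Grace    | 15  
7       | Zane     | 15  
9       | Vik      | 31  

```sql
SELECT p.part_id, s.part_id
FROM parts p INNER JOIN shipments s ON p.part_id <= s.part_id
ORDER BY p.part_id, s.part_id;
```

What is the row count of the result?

INNER JOIN keeps only pairs where the ON condition holds.
Matching on p.part_id <= s.part_id. A NULL in a compared column never satisfies the condition.
- p (part_id=5) pairs with 4 row(s) of s.
- p (part_id=7) pairs with 4 row(s) of s.
- p (part_id=6) pairs with 4 row(s) of s.
- p (part_id=NULL) has no partner → excluded.
- p (part_id=5) pairs with 4 row(s) of s.
- p (part_id=4) pairs with 6 row(s) of s.
- p (part_id=1) pairs with 8 row(s) of s.
- p (part_id=1) pairs with 8 row(s) of s.
Total: 38 rows.

38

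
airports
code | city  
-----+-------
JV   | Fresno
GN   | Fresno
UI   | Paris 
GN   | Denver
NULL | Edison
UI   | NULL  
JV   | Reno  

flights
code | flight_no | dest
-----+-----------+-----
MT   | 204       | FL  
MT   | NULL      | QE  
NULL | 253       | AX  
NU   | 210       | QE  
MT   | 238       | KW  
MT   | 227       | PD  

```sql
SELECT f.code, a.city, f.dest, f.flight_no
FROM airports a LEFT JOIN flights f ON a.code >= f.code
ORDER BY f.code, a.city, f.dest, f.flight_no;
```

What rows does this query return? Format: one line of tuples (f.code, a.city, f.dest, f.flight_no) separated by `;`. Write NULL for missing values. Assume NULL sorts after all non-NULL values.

(MT, Paris, FL, 204); (MT, Paris, KW, 238); (MT, Paris, PD, 227); (MT, Paris, QE, NULL); (MT, NULL, FL, 204); (MT, NULL, KW, 238); (MT, NULL, PD, 227); (MT, NULL, QE, NULL); (NU, Paris, QE, 210); (NU, NULL, QE, 210); (NULL, Denver, NULL, NULL); (NULL, Edison, NULL, NULL); (NULL, Fresno, NULL, NULL); (NULL, Fresno, NULL, NULL); (NULL, Reno, NULL, NULL)

LEFT JOIN keeps every row from `airports`; unmatched rows get NULL for `flights`'s columns.
Matching on a.code >= f.code. A NULL in a compared column never satisfies the condition.
- a (code=JV) has no partner → padded with NULL.
- a (code=GN) has no partner → padded with NULL.
- a (code=UI) pairs with 5 row(s) of f.
- a (code=GN) has no partner → padded with NULL.
- a (code=NULL) has no partner → padded with NULL.
- a (code=UI) pairs with 5 row(s) of f.
- a (code=JV) has no partner → padded with NULL.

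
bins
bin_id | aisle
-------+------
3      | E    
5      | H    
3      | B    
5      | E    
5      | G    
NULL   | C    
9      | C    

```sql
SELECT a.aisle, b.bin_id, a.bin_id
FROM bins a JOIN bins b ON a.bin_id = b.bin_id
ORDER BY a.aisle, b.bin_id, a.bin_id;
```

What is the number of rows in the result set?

14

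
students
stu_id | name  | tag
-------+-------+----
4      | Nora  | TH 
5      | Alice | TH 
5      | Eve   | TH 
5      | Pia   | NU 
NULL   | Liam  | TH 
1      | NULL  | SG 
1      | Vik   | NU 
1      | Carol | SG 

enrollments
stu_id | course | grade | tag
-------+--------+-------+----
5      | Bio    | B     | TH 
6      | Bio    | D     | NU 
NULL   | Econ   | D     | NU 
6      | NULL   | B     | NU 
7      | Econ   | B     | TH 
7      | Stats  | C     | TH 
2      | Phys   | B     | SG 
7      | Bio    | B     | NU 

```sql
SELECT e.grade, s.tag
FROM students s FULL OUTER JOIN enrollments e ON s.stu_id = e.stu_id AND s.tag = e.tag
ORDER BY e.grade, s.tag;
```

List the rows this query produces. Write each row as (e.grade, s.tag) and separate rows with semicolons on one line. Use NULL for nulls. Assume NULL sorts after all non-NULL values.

FULL OUTER JOIN keeps every row from both sides; unmatched rows get NULL for the other side's columns.
Matching on s.stu_id = e.stu_id AND s.tag = e.tag. A NULL in a compared column never satisfies the condition.
- s row (stu_id=4, tag=TH): no match → kept, e columns NULL.
- s row (stu_id=5, tag=TH): matches 1 e row(s) → 1 output row(s).
- s row (stu_id=5, tag=TH): matches 1 e row(s) → 1 output row(s).
- s row (stu_id=5, tag=NU): no match → kept, e columns NULL.
- s row (stu_id=NULL, tag=TH): no match → kept, e columns NULL.
- s row (stu_id=1, tag=SG): no match → kept, e columns NULL.
- s row (stu_id=1, tag=NU): no match → kept, e columns NULL.
- s row (stu_id=1, tag=SG): no match → kept, e columns NULL.
- plus 7 unmatched e row(s), each kept with NULL s columns.

(B, TH); (B, TH); (B, NULL); (B, NULL); (B, NULL); (B, NULL); (C, NULL); (D, NULL); (D, NULL); (NULL, NU); (NULL, NU); (NULL, SG); (NULL, SG); (NULL, TH); (NULL, TH)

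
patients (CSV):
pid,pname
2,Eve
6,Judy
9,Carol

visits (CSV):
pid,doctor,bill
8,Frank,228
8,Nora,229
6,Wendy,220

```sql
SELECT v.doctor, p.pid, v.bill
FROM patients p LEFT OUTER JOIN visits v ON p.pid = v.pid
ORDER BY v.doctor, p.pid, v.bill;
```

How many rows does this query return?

LEFT JOIN keeps every row from `patients`; unmatched rows get NULL for `visits`'s columns.
Matching on p.pid = v.pid.
- pid=2: no v row matches, row kept with v columns NULL.
- pid=6: 1 matching v row(s), so 1 row(s) emitted.
- pid=9: no v row matches, row kept with v columns NULL.
Total: 1 matched + 2 padded = 3 rows.

3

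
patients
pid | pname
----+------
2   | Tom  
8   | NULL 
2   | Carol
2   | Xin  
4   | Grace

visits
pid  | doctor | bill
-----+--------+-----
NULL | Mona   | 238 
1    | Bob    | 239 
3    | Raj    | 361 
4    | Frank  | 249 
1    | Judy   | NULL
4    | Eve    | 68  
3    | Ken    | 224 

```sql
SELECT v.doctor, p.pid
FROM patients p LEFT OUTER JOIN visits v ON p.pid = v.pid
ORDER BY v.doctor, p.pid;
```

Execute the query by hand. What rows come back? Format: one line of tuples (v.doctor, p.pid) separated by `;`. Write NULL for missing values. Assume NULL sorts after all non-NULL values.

LEFT JOIN keeps every row from `patients`; unmatched rows get NULL for `visits`'s columns.
Matching on p.pid = v.pid. A NULL in a compared column never satisfies the condition.
Matched pairs: 2; unmatched p rows kept: 4.

(Eve, 4); (Frank, 4); (NULL, 2); (NULL, 2); (NULL, 2); (NULL, 8)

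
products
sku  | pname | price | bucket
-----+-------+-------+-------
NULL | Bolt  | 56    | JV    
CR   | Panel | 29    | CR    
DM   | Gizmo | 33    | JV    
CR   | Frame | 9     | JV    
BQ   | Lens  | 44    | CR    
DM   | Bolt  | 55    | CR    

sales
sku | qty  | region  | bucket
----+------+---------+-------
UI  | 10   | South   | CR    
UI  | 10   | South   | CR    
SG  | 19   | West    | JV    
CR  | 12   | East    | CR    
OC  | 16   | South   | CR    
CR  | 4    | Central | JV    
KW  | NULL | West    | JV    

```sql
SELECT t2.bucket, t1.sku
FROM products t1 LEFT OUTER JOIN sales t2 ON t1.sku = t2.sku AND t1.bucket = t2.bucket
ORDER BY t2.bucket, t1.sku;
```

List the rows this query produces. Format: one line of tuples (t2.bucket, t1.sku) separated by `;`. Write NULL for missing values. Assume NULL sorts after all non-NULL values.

(CR, CR); (JV, CR); (NULL, BQ); (NULL, DM); (NULL, DM); (NULL, NULL)

LEFT JOIN keeps every row from `products`; unmatched rows get NULL for `sales`'s columns.
Matching on t1.sku = t2.sku AND t1.bucket = t2.bucket. A NULL in a compared column never satisfies the condition.
- t1 row (sku=NULL, bucket=JV): no match → kept, t2 columns NULL.
- t1 row (sku=CR, bucket=CR): matches 1 t2 row(s) → 1 output row(s).
- t1 row (sku=DM, bucket=JV): no match → kept, t2 columns NULL.
- t1 row (sku=CR, bucket=JV): matches 1 t2 row(s) → 1 output row(s).
- t1 row (sku=BQ, bucket=CR): no match → kept, t2 columns NULL.
- t1 row (sku=DM, bucket=CR): no match → kept, t2 columns NULL.
After projecting and ordering:
t2.bucket | t1.sku
CR | CR
JV | CR
NULL | BQ
NULL | DM
NULL | DM
NULL | NULL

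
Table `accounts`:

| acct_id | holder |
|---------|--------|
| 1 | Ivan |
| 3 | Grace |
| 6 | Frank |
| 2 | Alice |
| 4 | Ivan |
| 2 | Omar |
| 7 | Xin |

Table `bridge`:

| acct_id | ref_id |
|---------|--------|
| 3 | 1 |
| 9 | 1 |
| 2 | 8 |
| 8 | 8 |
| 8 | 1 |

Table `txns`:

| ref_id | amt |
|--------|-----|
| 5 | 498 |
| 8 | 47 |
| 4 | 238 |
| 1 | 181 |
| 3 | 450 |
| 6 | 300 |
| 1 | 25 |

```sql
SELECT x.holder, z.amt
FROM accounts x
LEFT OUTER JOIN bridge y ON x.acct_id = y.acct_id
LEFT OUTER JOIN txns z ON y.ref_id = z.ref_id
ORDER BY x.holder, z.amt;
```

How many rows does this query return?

8

Evaluate left to right. First `accounts x LEFT JOIN bridge y` on acct_id: 7 row(s).
Then LEFT JOIN `txns z` on ref_id: each of those 7 rows is kept; rows whose y.ref_id has no match in z get NULL for z's columns.
Result: 8 row(s).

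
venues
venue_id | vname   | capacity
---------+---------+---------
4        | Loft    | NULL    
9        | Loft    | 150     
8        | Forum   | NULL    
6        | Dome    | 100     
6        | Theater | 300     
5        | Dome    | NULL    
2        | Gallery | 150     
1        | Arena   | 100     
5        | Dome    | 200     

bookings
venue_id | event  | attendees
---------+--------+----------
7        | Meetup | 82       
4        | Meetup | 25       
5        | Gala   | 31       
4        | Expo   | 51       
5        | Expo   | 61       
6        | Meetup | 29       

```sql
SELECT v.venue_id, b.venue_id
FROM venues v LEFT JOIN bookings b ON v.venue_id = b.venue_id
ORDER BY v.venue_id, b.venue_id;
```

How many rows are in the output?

12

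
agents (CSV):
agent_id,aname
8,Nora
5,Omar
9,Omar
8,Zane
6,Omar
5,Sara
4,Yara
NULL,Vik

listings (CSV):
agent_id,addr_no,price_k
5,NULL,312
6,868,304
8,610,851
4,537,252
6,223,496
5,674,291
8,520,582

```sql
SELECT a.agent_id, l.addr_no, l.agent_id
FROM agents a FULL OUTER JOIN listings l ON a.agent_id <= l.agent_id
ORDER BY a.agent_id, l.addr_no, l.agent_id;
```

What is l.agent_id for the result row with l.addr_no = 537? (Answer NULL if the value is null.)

4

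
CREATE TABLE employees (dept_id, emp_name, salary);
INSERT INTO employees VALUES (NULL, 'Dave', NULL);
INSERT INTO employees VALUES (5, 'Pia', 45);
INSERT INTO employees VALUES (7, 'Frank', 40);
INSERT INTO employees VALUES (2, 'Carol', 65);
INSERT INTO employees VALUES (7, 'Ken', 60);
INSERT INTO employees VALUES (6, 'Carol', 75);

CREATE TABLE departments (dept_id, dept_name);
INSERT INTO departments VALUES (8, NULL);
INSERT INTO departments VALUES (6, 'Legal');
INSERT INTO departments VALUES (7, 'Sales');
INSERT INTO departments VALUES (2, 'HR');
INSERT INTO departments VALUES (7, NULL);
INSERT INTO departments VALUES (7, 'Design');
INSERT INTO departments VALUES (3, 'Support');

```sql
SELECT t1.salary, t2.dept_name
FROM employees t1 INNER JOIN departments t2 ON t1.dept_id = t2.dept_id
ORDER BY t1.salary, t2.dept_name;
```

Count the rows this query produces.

INNER JOIN keeps only pairs where the ON condition holds.
Matching on t1.dept_id = t2.dept_id. A NULL in a compared column never satisfies the condition.
- t1 row (dept_id=NULL): no match → dropped.
- t1 row (dept_id=5): no match → dropped.
- t1 row (dept_id=7): matches 3 t2 row(s) → 3 output row(s).
- t1 row (dept_id=2): matches 1 t2 row(s) → 1 output row(s).
- t1 row (dept_id=7): matches 3 t2 row(s) → 3 output row(s).
- t1 row (dept_id=6): matches 1 t2 row(s) → 1 output row(s).
Total: 8 rows.

8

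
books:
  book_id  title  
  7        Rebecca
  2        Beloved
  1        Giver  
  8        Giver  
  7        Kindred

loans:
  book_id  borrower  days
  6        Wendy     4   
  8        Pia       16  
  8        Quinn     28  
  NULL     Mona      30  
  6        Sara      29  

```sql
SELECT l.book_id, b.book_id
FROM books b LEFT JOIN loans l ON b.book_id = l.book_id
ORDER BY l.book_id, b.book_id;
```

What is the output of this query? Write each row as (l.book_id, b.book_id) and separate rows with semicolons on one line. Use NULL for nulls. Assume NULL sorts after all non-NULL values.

(8, 8); (8, 8); (NULL, 1); (NULL, 2); (NULL, 7); (NULL, 7)

LEFT JOIN keeps every row from `books`; unmatched rows get NULL for `loans`'s columns.
Matching on b.book_id = l.book_id. A NULL in a compared column never satisfies the condition.
- b (book_id=7) has no partner → padded with NULL.
- b (book_id=2) has no partner → padded with NULL.
- b (book_id=1) has no partner → padded with NULL.
- b (book_id=8) pairs with 2 row(s) of l.
- b (book_id=7) has no partner → padded with NULL.
After projecting and ordering:
l.book_id | b.book_id
8 | 8
8 | 8
NULL | 1
NULL | 2
NULL | 7
NULL | 7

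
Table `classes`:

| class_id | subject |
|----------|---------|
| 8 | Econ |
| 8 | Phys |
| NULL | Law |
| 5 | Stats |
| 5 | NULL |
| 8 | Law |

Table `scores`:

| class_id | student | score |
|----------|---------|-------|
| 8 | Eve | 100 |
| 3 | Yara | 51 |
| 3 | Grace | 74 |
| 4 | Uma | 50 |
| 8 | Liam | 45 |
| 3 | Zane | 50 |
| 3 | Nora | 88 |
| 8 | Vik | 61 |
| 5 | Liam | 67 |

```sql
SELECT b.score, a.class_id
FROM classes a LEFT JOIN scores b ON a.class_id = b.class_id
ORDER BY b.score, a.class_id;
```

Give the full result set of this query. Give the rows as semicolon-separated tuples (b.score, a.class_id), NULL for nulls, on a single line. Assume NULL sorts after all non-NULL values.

(45, 8); (45, 8); (45, 8); (61, 8); (61, 8); (61, 8); (67, 5); (67, 5); (100, 8); (100, 8); (100, 8); (NULL, NULL)

LEFT JOIN keeps every row from `classes`; unmatched rows get NULL for `scores`'s columns.
Matching on a.class_id = b.class_id. A NULL in a compared column never satisfies the condition.
- a[0] class_id=8 → 3 match(es) in b → 3 row(s).
- a[1] class_id=8 → 3 match(es) in b → 3 row(s).
- a[2] class_id=NULL → no match; kept with NULLs on the b side.
- a[3] class_id=5 → 1 match(es) in b → 1 row(s).
- a[4] class_id=5 → 1 match(es) in b → 1 row(s).
- a[5] class_id=8 → 3 match(es) in b → 3 row(s).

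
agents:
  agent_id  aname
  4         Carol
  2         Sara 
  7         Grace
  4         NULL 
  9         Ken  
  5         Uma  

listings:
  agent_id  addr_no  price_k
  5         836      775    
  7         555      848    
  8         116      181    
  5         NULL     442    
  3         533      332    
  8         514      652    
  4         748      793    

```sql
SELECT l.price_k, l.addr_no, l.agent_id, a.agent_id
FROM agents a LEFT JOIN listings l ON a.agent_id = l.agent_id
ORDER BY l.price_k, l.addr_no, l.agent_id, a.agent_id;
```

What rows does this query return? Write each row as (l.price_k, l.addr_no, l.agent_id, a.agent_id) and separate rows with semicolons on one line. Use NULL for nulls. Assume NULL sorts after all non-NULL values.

(442, NULL, 5, 5); (775, 836, 5, 5); (793, 748, 4, 4); (793, 748, 4, 4); (848, 555, 7, 7); (NULL, NULL, NULL, 2); (NULL, NULL, NULL, 9)

LEFT JOIN keeps every row from `agents`; unmatched rows get NULL for `listings`'s columns.
Matching on a.agent_id = l.agent_id.
Matched pairs: 5; unmatched a rows kept: 2.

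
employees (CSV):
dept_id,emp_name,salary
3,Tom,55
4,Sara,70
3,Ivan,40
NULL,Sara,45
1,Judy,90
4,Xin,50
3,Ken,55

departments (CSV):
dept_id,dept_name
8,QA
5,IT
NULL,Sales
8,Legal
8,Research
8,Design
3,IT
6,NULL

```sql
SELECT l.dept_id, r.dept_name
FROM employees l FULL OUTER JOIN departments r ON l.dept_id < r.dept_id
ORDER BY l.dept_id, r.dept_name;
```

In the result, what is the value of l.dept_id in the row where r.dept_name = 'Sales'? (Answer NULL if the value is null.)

NULL

FULL OUTER JOIN keeps every row from both sides; unmatched rows get NULL for the other side's columns.
Matching on l.dept_id < r.dept_id. A NULL in a compared column never satisfies the condition.
- l[0] dept_id=3 → 6 match(es) in r → 6 row(s).
- l[1] dept_id=4 → 6 match(es) in r → 6 row(s).
- l[2] dept_id=3 → 6 match(es) in r → 6 row(s).
- l[3] dept_id=NULL → no match; kept with NULLs on the r side.
- l[4] dept_id=1 → 7 match(es) in r → 7 row(s).
- l[5] dept_id=4 → 6 match(es) in r → 6 row(s).
- l[6] dept_id=3 → 6 match(es) in r → 6 row(s).
- 1 row(s) from r found no l partner → padded with NULL.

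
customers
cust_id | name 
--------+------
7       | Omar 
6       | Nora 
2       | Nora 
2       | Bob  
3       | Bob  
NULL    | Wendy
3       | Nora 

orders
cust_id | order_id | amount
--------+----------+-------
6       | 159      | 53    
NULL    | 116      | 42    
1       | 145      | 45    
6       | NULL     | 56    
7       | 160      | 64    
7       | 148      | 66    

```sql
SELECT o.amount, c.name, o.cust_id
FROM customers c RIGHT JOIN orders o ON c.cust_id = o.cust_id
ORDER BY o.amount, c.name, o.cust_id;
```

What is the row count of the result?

RIGHT JOIN keeps every row from `orders`; unmatched rows get NULL for `customers`'s columns.
Matching on c.cust_id = o.cust_id. A NULL in a compared column never satisfies the condition.
- c row (cust_id=7): matches 2 o row(s) → 2 output row(s).
- c row (cust_id=6): matches 2 o row(s) → 2 output row(s).
- c row (cust_id=2): no match.
- c row (cust_id=2): no match.
- c row (cust_id=3): no match.
- c row (cust_id=NULL): no match.
- c row (cust_id=3): no match.
- 2 row(s) from o found no c partner → padded with NULL.
Total: 4 matched + 2 padded = 6 rows.

6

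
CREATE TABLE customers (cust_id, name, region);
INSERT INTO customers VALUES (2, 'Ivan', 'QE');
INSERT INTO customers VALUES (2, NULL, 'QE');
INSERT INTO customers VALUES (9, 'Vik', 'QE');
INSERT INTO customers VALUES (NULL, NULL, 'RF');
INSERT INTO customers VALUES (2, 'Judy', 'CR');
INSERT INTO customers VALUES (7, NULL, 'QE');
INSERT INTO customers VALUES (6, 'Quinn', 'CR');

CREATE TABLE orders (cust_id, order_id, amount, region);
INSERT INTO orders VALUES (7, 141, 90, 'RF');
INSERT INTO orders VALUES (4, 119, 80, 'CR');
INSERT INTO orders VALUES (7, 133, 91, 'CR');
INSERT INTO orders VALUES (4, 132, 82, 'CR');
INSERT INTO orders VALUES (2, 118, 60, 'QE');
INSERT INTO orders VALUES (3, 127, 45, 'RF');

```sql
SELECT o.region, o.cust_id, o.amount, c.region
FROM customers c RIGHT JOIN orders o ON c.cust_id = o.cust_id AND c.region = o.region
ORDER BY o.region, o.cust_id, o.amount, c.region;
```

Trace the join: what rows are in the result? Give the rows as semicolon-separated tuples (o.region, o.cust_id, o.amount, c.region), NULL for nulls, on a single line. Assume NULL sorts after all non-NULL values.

(CR, 4, 80, NULL); (CR, 4, 82, NULL); (CR, 7, 91, NULL); (QE, 2, 60, QE); (QE, 2, 60, QE); (RF, 3, 45, NULL); (RF, 7, 90, NULL)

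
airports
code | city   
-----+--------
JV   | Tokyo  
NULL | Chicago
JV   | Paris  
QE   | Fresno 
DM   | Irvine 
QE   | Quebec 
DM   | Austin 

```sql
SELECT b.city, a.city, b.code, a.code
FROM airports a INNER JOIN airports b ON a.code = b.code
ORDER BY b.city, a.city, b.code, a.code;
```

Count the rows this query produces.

INNER JOIN keeps only pairs where the ON condition holds.
Matching on a.code = b.code. A NULL in a compared column never satisfies the condition.
- a[0] code=JV → 2 match(es) in b → 2 row(s).
- a[1] code=NULL → no match; dropped.
- a[2] code=JV → 2 match(es) in b → 2 row(s).
- a[3] code=QE → 2 match(es) in b → 2 row(s).
- a[4] code=DM → 2 match(es) in b → 2 row(s).
- a[5] code=QE → 2 match(es) in b → 2 row(s).
- a[6] code=DM → 2 match(es) in b → 2 row(s).
Total: 12 rows.

12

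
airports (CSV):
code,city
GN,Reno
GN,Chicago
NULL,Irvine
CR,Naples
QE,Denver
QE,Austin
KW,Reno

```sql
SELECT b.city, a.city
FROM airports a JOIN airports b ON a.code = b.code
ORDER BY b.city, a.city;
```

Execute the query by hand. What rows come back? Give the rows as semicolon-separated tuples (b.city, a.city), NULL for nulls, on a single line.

(Austin, Austin); (Austin, Denver); (Chicago, Chicago); (Chicago, Reno); (Denver, Austin); (Denver, Denver); (Naples, Naples); (Reno, Chicago); (Reno, Reno); (Reno, Reno)

INNER JOIN keeps only pairs where the ON condition holds.
Matching on a.code = b.code. A NULL in a compared column never satisfies the condition.
Matched pairs: 10.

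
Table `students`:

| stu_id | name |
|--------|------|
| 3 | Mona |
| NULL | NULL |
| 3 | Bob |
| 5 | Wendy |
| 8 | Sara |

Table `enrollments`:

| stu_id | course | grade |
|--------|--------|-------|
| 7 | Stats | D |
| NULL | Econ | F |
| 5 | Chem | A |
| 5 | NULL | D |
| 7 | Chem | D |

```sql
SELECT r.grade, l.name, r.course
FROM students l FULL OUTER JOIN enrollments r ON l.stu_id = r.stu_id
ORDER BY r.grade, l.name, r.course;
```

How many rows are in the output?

9

FULL OUTER JOIN keeps every row from both sides; unmatched rows get NULL for the other side's columns.
Matching on l.stu_id = r.stu_id. A NULL in a compared column never satisfies the condition.
- l[0] stu_id=3 → no match; kept with NULLs on the r side.
- l[1] stu_id=NULL → no match; kept with NULLs on the r side.
- l[2] stu_id=3 → no match; kept with NULLs on the r side.
- l[3] stu_id=5 → 2 match(es) in r → 2 row(s).
- l[4] stu_id=8 → no match; kept with NULLs on the r side.
- 3 row(s) from r found no l partner → padded with NULL.
Total: 2 matched + 7 padded = 9 rows.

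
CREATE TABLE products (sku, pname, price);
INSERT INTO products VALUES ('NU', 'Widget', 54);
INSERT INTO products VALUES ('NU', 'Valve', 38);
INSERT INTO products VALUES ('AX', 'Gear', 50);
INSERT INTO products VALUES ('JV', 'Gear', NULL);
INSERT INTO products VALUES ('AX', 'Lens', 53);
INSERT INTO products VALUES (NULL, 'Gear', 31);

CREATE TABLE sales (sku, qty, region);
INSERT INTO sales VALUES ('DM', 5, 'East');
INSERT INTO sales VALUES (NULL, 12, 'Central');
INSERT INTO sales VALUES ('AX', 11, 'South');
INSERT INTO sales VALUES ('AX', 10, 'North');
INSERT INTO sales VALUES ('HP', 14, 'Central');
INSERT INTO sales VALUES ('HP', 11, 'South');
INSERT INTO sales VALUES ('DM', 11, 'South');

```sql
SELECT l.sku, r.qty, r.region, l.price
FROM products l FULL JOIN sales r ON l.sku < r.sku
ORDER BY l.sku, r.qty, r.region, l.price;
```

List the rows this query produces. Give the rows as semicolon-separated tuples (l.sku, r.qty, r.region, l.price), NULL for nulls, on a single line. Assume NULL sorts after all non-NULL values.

(AX, 5, East, 50); (AX, 5, East, 53); (AX, 11, South, 50); (AX, 11, South, 50); (AX, 11, South, 53); (AX, 11, South, 53); (AX, 14, Central, 50); (AX, 14, Central, 53); (JV, NULL, NULL, NULL); (NU, NULL, NULL, 38); (NU, NULL, NULL, 54); (NULL, 10, North, NULL); (NULL, 11, South, NULL); (NULL, 12, Central, NULL); (NULL, NULL, NULL, 31)

FULL OUTER JOIN keeps every row from both sides; unmatched rows get NULL for the other side's columns.
Matching on l.sku < r.sku. A NULL in a compared column never satisfies the condition.
Matched pairs: 8; unmatched l rows kept: 4; unmatched r rows kept: 3.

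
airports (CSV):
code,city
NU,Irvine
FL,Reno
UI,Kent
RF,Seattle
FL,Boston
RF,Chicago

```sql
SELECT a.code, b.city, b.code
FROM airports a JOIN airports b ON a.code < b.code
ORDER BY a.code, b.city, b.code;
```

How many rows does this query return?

13

INNER JOIN keeps only pairs where the ON condition holds.
Matching on a.code < b.code.
- a (code=NU) pairs with 3 row(s) of b.
- a (code=FL) pairs with 4 row(s) of b.
- a (code=UI) has no partner → excluded.
- a (code=RF) pairs with 1 row(s) of b.
- a (code=FL) pairs with 4 row(s) of b.
- a (code=RF) pairs with 1 row(s) of b.
Total: 13 rows.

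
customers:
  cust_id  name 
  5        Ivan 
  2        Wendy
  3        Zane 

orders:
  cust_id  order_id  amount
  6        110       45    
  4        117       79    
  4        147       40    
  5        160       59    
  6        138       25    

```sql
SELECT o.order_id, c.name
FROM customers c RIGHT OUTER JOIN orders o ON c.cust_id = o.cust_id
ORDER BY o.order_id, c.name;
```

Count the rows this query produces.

5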